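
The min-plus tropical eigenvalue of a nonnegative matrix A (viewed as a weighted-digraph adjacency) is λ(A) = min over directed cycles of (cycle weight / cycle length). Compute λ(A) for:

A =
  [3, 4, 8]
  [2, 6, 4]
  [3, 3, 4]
λ(A) = 3

Enumerate directed cycles and compute their means (weight / length). Sample:
  cycle 0 → 0: weight = 3, length = 1, mean = 3/1 ≈ 3.000
  cycle 1 → 1: weight = 6, length = 1, mean = 6/1 ≈ 6.000
  cycle 2 → 2: weight = 4, length = 1, mean = 4/1 ≈ 4.000
  cycle 0 → 1 → 0: weight = 6, length = 2, mean = 6/2 ≈ 3.000
  cycle 0 → 2 → 0: weight = 11, length = 2, mean = 11/2 ≈ 5.500
  cycle 1 → 0 → 1: weight = 6, length = 2, mean = 6/2 ≈ 3.000
Minimum mean = 3.000, attained e.g. along the cycle 0 → 0 with weight 3 and length 1. So λ(A) = 3/1 = 3.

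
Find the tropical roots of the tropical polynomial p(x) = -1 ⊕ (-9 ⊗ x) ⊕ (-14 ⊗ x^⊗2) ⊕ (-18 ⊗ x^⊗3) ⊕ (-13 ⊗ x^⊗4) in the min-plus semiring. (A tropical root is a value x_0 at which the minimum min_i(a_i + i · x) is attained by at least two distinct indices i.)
Roots: {-5, 4, 5, 8}

Each tropical root is a break point of the lower envelope of the lines y = a_i + i · x (there are 5 lines, with slopes 0, 1, ..., 4). Only the lines that attain the minimum somewhere contribute to roots; other lines are dominated. Here the surviving (envelope) indices are i = 4, i = 3, i = 2, i = 1, i = 0.
Intersections between consecutive envelope lines give the roots: for adjacent envelope indices i < j the intersection is x = (a_i − a_j) / (j − i). Reading off the sorted break points: {-5, 4, 5, 8}.
Verification: at each break x_0, at least two indices attain the minimum of min_i(a_i + i · x_0).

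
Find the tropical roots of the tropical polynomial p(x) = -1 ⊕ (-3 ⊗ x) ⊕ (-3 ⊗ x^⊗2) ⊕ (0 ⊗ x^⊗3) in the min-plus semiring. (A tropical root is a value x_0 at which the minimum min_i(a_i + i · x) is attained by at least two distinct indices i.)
Roots: {-3, 0, 2}

Each tropical root is a break point of the lower envelope of the lines y = a_i + i · x (there are 4 lines, with slopes 0, 1, ..., 3). Only the lines that attain the minimum somewhere contribute to roots; other lines are dominated. Here the surviving (envelope) indices are i = 3, i = 2, i = 1, i = 0.
Intersections between consecutive envelope lines give the roots: for adjacent envelope indices i < j the intersection is x = (a_i − a_j) / (j − i). Reading off the sorted break points: {-3, 0, 2}.
Verification: at each break x_0, at least two indices attain the minimum of min_i(a_i + i · x_0).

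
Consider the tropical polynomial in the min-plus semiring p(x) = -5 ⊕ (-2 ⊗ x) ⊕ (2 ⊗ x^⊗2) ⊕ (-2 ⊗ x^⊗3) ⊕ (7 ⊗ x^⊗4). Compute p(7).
p(7) = -5

A tropical monomial a ⊗ x^⊗i evaluates to a + i · x. Evaluating each term at x = 7:
  Term 0 contributes -5 + 0 · 7 = -5
  Term 1 contributes -2 + 1 · 7 = 5
  Term 2 contributes 2 + 2 · 7 = 16
  Term 3 contributes -2 + 3 · 7 = 19
  Term 4 contributes 7 + 4 · 7 = 35
p(7) = ⊕ of these = min[-5, 5, 16, 19, 35] = -5.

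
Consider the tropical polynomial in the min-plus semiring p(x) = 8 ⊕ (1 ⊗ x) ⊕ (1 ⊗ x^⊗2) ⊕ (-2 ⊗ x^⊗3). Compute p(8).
p(8) = 8

A tropical monomial a ⊗ x^⊗i evaluates to a + i · x. Evaluating each term at x = 8:
  Term 0 contributes 8 + 0 · 8 = 8
  Term 1 contributes 1 + 1 · 8 = 9
  Term 2 contributes 1 + 2 · 8 = 17
  Term 3 contributes -2 + 3 · 8 = 22
p(8) = ⊕ of these = min[8, 9, 17, 22] = 8.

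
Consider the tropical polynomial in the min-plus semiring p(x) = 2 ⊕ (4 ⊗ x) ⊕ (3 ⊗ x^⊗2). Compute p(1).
p(1) = 2

A tropical monomial a ⊗ x^⊗i evaluates to a + i · x. Evaluating each term at x = 1:
  Term 0 contributes 2 + 0 · 1 = 2
  Term 1 contributes 4 + 1 · 1 = 5
  Term 2 contributes 3 + 2 · 1 = 5
p(1) = ⊕ of these = min[2, 5, 5] = 2.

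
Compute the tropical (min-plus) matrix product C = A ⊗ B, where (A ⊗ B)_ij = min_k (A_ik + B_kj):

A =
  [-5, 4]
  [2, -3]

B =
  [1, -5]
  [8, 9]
A ⊗ B =
  [-4, -10]
  [3, -3]

Apply the min-plus product entry-by-entry:
  C[0][0] = min over k of (A[0][0] + B[0][0] = -5 + 1 = -4, A[0][1] + B[1][0] = 4 + 8 = 12) = -4 (attained at k = 0)
  C[0][1] = min over k of (A[0][0] + B[0][1] = -5 + -5 = -10, A[0][1] + B[1][1] = 4 + 9 = 13) = -10 (attained at k = 0)
  C[1][0] = min over k of (A[1][0] + B[0][0] = 2 + 1 = 3, A[1][1] + B[1][0] = -3 + 8 = 5) = 3 (attained at k = 0)
  C[1][1] = min over k of (A[1][0] + B[0][1] = 2 + -5 = -3, A[1][1] + B[1][1] = -3 + 9 = 6) = -3 (attained at k = 0)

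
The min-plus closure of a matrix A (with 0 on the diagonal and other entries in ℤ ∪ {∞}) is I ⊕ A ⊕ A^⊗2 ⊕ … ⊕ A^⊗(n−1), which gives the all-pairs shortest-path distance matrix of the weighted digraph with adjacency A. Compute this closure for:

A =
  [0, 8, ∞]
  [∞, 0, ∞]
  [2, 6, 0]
Closure =
  [0, 8, ∞]
  [∞, 0, ∞]
  [2, 6, 0]

This is the Floyd-Warshall all-pairs shortest-path computation. For each intermediate vertex k = 0, 1, …, 2, update dist[i][j] ← min(dist[i][j], dist[i][k] + dist[k][j]). The final matrix gives, for each (i, j), the minimum total weight of any directed path from i to j (possibly empty when i = j).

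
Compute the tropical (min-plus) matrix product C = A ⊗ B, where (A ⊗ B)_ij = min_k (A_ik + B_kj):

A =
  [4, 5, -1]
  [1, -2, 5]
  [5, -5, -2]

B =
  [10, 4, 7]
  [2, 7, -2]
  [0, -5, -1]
A ⊗ B =
  [-1, -6, -2]
  [0, 0, -4]
  [-3, -7, -7]

Apply the min-plus product entry-by-entry:
  C[0][0] = min over k of (A[0][0] + B[0][0] = 4 + 10 = 14, A[0][1] + B[1][0] = 5 + 2 = 7, A[0][2] + B[2][0] = -1 + 0 = -1) = -1 (attained at k = 2)
  C[0][1] = min over k of (A[0][0] + B[0][1] = 4 + 4 = 8, A[0][1] + B[1][1] = 5 + 7 = 12, A[0][2] + B[2][1] = -1 + -5 = -6) = -6 (attained at k = 2)
  C[0][2] = min over k of (A[0][0] + B[0][2] = 4 + 7 = 11, A[0][1] + B[1][2] = 5 + -2 = 3, A[0][2] + B[2][2] = -1 + -1 = -2) = -2 (attained at k = 2)
  C[1][0] = min over k of (A[1][0] + B[0][0] = 1 + 10 = 11, A[1][1] + B[1][0] = -2 + 2 = 0, A[1][2] + B[2][0] = 5 + 0 = 5) = 0 (attained at k = 1)
  C[1][1] = min over k of (A[1][0] + B[0][1] = 1 + 4 = 5, A[1][1] + B[1][1] = -2 + 7 = 5, A[1][2] + B[2][1] = 5 + -5 = 0) = 0 (attained at k = 2)
  C[1][2] = min over k of (A[1][0] + B[0][2] = 1 + 7 = 8, A[1][1] + B[1][2] = -2 + -2 = -4, A[1][2] + B[2][2] = 5 + -1 = 4) = -4 (attained at k = 1)
  C[2][0] = min over k of (A[2][0] + B[0][0] = 5 + 10 = 15, A[2][1] + B[1][0] = -5 + 2 = -3, A[2][2] + B[2][0] = -2 + 0 = -2) = -3 (attained at k = 1)
  C[2][1] = min over k of (A[2][0] + B[0][1] = 5 + 4 = 9, A[2][1] + B[1][1] = -5 + 7 = 2, A[2][2] + B[2][1] = -2 + -5 = -7) = -7 (attained at k = 2)
  C[2][2] = min over k of (A[2][0] + B[0][2] = 5 + 7 = 12, A[2][1] + B[1][2] = -5 + -2 = -7, A[2][2] + B[2][2] = -2 + -1 = -3) = -7 (attained at k = 1)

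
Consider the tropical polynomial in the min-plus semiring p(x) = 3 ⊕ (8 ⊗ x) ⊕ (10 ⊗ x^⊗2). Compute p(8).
p(8) = 3

A tropical monomial a ⊗ x^⊗i evaluates to a + i · x. Evaluating each term at x = 8:
  Term 0 contributes 3 + 0 · 8 = 3
  Term 1 contributes 8 + 1 · 8 = 16
  Term 2 contributes 10 + 2 · 8 = 26
p(8) = ⊕ of these = min[3, 16, 26] = 3.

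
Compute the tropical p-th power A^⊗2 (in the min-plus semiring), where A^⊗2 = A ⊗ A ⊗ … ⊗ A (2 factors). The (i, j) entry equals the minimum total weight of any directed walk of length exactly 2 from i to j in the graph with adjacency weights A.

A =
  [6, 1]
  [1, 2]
A^⊗2 =
  [2, 3]
  [3, 2]

Each entry (A^⊗2)_ij equals the minimum over all length-2 walks i = v_0 → v_1 → … → v_2 = j of Σ_t A[v_t][v_{t+1}]. For example, for (i, j) = (0, 1) we minimise over 2 possible intermediate vertex sequences; the minimum is 3, attained along the walk 0 → 1 → 1.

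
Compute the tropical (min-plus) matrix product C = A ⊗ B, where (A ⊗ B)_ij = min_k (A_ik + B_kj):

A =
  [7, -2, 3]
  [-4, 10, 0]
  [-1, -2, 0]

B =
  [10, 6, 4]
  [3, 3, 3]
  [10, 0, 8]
A ⊗ B =
  [1, 1, 1]
  [6, 0, 0]
  [1, 0, 1]

Apply the min-plus product entry-by-entry:
  C[0][0] = min over k of (A[0][0] + B[0][0] = 7 + 10 = 17, A[0][1] + B[1][0] = -2 + 3 = 1, A[0][2] + B[2][0] = 3 + 10 = 13) = 1 (attained at k = 1)
  C[0][1] = min over k of (A[0][0] + B[0][1] = 7 + 6 = 13, A[0][1] + B[1][1] = -2 + 3 = 1, A[0][2] + B[2][1] = 3 + 0 = 3) = 1 (attained at k = 1)
  C[0][2] = min over k of (A[0][0] + B[0][2] = 7 + 4 = 11, A[0][1] + B[1][2] = -2 + 3 = 1, A[0][2] + B[2][2] = 3 + 8 = 11) = 1 (attained at k = 1)
  C[1][0] = min over k of (A[1][0] + B[0][0] = -4 + 10 = 6, A[1][1] + B[1][0] = 10 + 3 = 13, A[1][2] + B[2][0] = 0 + 10 = 10) = 6 (attained at k = 0)
  C[1][1] = min over k of (A[1][0] + B[0][1] = -4 + 6 = 2, A[1][1] + B[1][1] = 10 + 3 = 13, A[1][2] + B[2][1] = 0 + 0 = 0) = 0 (attained at k = 2)
  C[1][2] = min over k of (A[1][0] + B[0][2] = -4 + 4 = 0, A[1][1] + B[1][2] = 10 + 3 = 13, A[1][2] + B[2][2] = 0 + 8 = 8) = 0 (attained at k = 0)
  C[2][0] = min over k of (A[2][0] + B[0][0] = -1 + 10 = 9, A[2][1] + B[1][0] = -2 + 3 = 1, A[2][2] + B[2][0] = 0 + 10 = 10) = 1 (attained at k = 1)
  C[2][1] = min over k of (A[2][0] + B[0][1] = -1 + 6 = 5, A[2][1] + B[1][1] = -2 + 3 = 1, A[2][2] + B[2][1] = 0 + 0 = 0) = 0 (attained at k = 2)
  C[2][2] = min over k of (A[2][0] + B[0][2] = -1 + 4 = 3, A[2][1] + B[1][2] = -2 + 3 = 1, A[2][2] + B[2][2] = 0 + 8 = 8) = 1 (attained at k = 1)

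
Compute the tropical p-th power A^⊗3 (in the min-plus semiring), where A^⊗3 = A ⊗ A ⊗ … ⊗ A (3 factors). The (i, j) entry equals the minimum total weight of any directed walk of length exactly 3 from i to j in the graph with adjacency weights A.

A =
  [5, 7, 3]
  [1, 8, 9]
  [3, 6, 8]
A^⊗3 =
  [10, 13, 9]
  [7, 10, 9]
  [9, 12, 10]

Each entry (A^⊗3)_ij equals the minimum over all length-3 walks i = v_0 → v_1 → … → v_3 = j of Σ_t A[v_t][v_{t+1}]. For example, for (i, j) = (0, 2) we minimise over 9 possible intermediate vertex sequences; the minimum is 9, attained along the walk 0 → 2 → 0 → 2.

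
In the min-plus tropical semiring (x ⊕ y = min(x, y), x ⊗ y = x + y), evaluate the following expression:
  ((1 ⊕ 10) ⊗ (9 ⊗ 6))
((1 ⊕ 10) ⊗ (9 ⊗ 6)) = 16

Expand innermost to outermost. Recall ⊕ takes the minimum of its arguments and ⊗ takes their sum. Working out the expression ((1 ⊕ 10) ⊗ (9 ⊗ 6)) gives 16.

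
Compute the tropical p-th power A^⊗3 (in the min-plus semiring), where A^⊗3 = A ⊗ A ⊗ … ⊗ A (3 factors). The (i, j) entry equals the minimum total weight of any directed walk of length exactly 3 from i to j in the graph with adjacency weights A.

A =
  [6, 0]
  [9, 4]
A^⊗3 =
  [13, 8]
  [17, 12]

Each entry (A^⊗3)_ij equals the minimum over all length-3 walks i = v_0 → v_1 → … → v_3 = j of Σ_t A[v_t][v_{t+1}]. For example, for (i, j) = (0, 1) we minimise over 4 possible intermediate vertex sequences; the minimum is 8, attained along the walk 0 → 1 → 1 → 1.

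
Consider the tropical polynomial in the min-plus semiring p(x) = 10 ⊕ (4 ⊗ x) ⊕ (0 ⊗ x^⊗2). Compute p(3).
p(3) = 6

A tropical monomial a ⊗ x^⊗i evaluates to a + i · x. Evaluating each term at x = 3:
  Term 0 contributes 10 + 0 · 3 = 10
  Term 1 contributes 4 + 1 · 3 = 7
  Term 2 contributes 0 + 2 · 3 = 6
p(3) = ⊕ of these = min[10, 7, 6] = 6.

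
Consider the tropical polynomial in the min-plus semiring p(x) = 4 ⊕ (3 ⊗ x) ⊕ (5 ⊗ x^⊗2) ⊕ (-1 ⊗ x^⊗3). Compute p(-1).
p(-1) = -4

A tropical monomial a ⊗ x^⊗i evaluates to a + i · x. Evaluating each term at x = -1:
  Term 0 contributes 4 + 0 · -1 = 4
  Term 1 contributes 3 + 1 · -1 = 2
  Term 2 contributes 5 + 2 · -1 = 3
  Term 3 contributes -1 + 3 · -1 = -4
p(-1) = ⊕ of these = min[4, 2, 3, -4] = -4.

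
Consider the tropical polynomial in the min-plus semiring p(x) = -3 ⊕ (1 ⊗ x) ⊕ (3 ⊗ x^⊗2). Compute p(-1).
p(-1) = -3

A tropical monomial a ⊗ x^⊗i evaluates to a + i · x. Evaluating each term at x = -1:
  Term 0 contributes -3 + 0 · -1 = -3
  Term 1 contributes 1 + 1 · -1 = 0
  Term 2 contributes 3 + 2 · -1 = 1
p(-1) = ⊕ of these = min[-3, 0, 1] = -3.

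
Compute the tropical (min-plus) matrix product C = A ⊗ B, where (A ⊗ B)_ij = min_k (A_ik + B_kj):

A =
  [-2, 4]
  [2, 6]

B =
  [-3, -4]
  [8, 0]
A ⊗ B =
  [-5, -6]
  [-1, -2]

Apply the min-plus product entry-by-entry:
  C[0][0] = min over k of (A[0][0] + B[0][0] = -2 + -3 = -5, A[0][1] + B[1][0] = 4 + 8 = 12) = -5 (attained at k = 0)
  C[0][1] = min over k of (A[0][0] + B[0][1] = -2 + -4 = -6, A[0][1] + B[1][1] = 4 + 0 = 4) = -6 (attained at k = 0)
  C[1][0] = min over k of (A[1][0] + B[0][0] = 2 + -3 = -1, A[1][1] + B[1][0] = 6 + 8 = 14) = -1 (attained at k = 0)
  C[1][1] = min over k of (A[1][0] + B[0][1] = 2 + -4 = -2, A[1][1] + B[1][1] = 6 + 0 = 6) = -2 (attained at k = 0)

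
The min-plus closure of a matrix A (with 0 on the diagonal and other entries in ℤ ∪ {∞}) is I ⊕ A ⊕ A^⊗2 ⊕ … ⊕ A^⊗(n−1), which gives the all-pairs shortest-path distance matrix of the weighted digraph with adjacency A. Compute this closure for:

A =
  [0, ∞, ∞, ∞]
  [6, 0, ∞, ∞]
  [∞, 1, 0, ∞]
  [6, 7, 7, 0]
Closure =
  [0, ∞, ∞, ∞]
  [6, 0, ∞, ∞]
  [7, 1, 0, ∞]
  [6, 7, 7, 0]

This is the Floyd-Warshall all-pairs shortest-path computation. For each intermediate vertex k = 0, 1, …, 3, update dist[i][j] ← min(dist[i][j], dist[i][k] + dist[k][j]). The final matrix gives, for each (i, j), the minimum total weight of any directed path from i to j (possibly empty when i = j).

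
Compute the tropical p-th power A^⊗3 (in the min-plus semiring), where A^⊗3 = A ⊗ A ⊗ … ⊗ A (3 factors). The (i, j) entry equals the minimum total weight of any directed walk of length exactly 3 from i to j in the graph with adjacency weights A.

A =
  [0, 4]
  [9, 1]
A^⊗3 =
  [0, 4]
  [9, 3]

Each entry (A^⊗3)_ij equals the minimum over all length-3 walks i = v_0 → v_1 → … → v_3 = j of Σ_t A[v_t][v_{t+1}]. For example, for (i, j) = (0, 1) we minimise over 4 possible intermediate vertex sequences; the minimum is 4, attained along the walk 0 → 0 → 0 → 1.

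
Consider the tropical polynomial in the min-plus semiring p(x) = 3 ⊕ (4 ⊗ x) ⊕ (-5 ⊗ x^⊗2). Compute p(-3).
p(-3) = -11

A tropical monomial a ⊗ x^⊗i evaluates to a + i · x. Evaluating each term at x = -3:
  Term 0 contributes 3 + 0 · -3 = 3
  Term 1 contributes 4 + 1 · -3 = 1
  Term 2 contributes -5 + 2 · -3 = -11
p(-3) = ⊕ of these = min[3, 1, -11] = -11.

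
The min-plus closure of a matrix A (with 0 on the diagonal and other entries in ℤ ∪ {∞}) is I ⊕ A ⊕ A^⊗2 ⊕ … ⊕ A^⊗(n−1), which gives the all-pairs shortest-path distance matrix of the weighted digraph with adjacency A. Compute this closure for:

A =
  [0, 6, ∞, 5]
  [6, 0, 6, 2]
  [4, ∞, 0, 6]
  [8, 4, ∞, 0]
Closure =
  [0, 6, 12, 5]
  [6, 0, 6, 2]
  [4, 10, 0, 6]
  [8, 4, 10, 0]

This is the Floyd-Warshall all-pairs shortest-path computation. For each intermediate vertex k = 0, 1, …, 3, update dist[i][j] ← min(dist[i][j], dist[i][k] + dist[k][j]). The final matrix gives, for each (i, j), the minimum total weight of any directed path from i to j (possibly empty when i = j).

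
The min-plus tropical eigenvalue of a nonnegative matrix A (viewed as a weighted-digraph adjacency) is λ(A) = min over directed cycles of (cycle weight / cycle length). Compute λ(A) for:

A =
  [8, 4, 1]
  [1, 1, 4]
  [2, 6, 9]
λ(A) = 1

Enumerate directed cycles and compute their means (weight / length). Sample:
  cycle 0 → 0: weight = 8, length = 1, mean = 8/1 ≈ 8.000
  cycle 1 → 1: weight = 1, length = 1, mean = 1/1 ≈ 1.000
  cycle 2 → 2: weight = 9, length = 1, mean = 9/1 ≈ 9.000
  cycle 0 → 1 → 0: weight = 5, length = 2, mean = 5/2 ≈ 2.500
  cycle 0 → 2 → 0: weight = 3, length = 2, mean = 3/2 ≈ 1.500
  cycle 1 → 0 → 1: weight = 5, length = 2, mean = 5/2 ≈ 2.500
Minimum mean = 1.000, attained e.g. along the cycle 1 → 1 with weight 1 and length 1. So λ(A) = 1/1 = 1.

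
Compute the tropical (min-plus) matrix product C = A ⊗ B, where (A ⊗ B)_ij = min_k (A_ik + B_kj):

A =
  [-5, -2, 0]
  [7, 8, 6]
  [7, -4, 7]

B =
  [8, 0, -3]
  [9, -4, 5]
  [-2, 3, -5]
A ⊗ B =
  [-2, -6, -8]
  [4, 4, 1]
  [5, -8, 1]

Apply the min-plus product entry-by-entry:
  C[0][0] = min over k of (A[0][0] + B[0][0] = -5 + 8 = 3, A[0][1] + B[1][0] = -2 + 9 = 7, A[0][2] + B[2][0] = 0 + -2 = -2) = -2 (attained at k = 2)
  C[0][1] = min over k of (A[0][0] + B[0][1] = -5 + 0 = -5, A[0][1] + B[1][1] = -2 + -4 = -6, A[0][2] + B[2][1] = 0 + 3 = 3) = -6 (attained at k = 1)
  C[0][2] = min over k of (A[0][0] + B[0][2] = -5 + -3 = -8, A[0][1] + B[1][2] = -2 + 5 = 3, A[0][2] + B[2][2] = 0 + -5 = -5) = -8 (attained at k = 0)
  C[1][0] = min over k of (A[1][0] + B[0][0] = 7 + 8 = 15, A[1][1] + B[1][0] = 8 + 9 = 17, A[1][2] + B[2][0] = 6 + -2 = 4) = 4 (attained at k = 2)
  C[1][1] = min over k of (A[1][0] + B[0][1] = 7 + 0 = 7, A[1][1] + B[1][1] = 8 + -4 = 4, A[1][2] + B[2][1] = 6 + 3 = 9) = 4 (attained at k = 1)
  C[1][2] = min over k of (A[1][0] + B[0][2] = 7 + -3 = 4, A[1][1] + B[1][2] = 8 + 5 = 13, A[1][2] + B[2][2] = 6 + -5 = 1) = 1 (attained at k = 2)
  C[2][0] = min over k of (A[2][0] + B[0][0] = 7 + 8 = 15, A[2][1] + B[1][0] = -4 + 9 = 5, A[2][2] + B[2][0] = 7 + -2 = 5) = 5 (attained at k = 1)
  C[2][1] = min over k of (A[2][0] + B[0][1] = 7 + 0 = 7, A[2][1] + B[1][1] = -4 + -4 = -8, A[2][2] + B[2][1] = 7 + 3 = 10) = -8 (attained at k = 1)
  C[2][2] = min over k of (A[2][0] + B[0][2] = 7 + -3 = 4, A[2][1] + B[1][2] = -4 + 5 = 1, A[2][2] + B[2][2] = 7 + -5 = 2) = 1 (attained at k = 1)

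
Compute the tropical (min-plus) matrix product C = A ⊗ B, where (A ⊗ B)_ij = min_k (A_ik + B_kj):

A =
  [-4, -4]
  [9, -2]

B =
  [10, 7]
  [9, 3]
A ⊗ B =
  [5, -1]
  [7, 1]

Apply the min-plus product entry-by-entry:
  C[0][0] = min over k of (A[0][0] + B[0][0] = -4 + 10 = 6, A[0][1] + B[1][0] = -4 + 9 = 5) = 5 (attained at k = 1)
  C[0][1] = min over k of (A[0][0] + B[0][1] = -4 + 7 = 3, A[0][1] + B[1][1] = -4 + 3 = -1) = -1 (attained at k = 1)
  C[1][0] = min over k of (A[1][0] + B[0][0] = 9 + 10 = 19, A[1][1] + B[1][0] = -2 + 9 = 7) = 7 (attained at k = 1)
  C[1][1] = min over k of (A[1][0] + B[0][1] = 9 + 7 = 16, A[1][1] + B[1][1] = -2 + 3 = 1) = 1 (attained at k = 1)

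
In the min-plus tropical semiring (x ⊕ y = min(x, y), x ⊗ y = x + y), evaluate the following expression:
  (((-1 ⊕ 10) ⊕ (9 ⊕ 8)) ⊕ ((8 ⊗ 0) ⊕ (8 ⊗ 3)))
(((-1 ⊕ 10) ⊕ (9 ⊕ 8)) ⊕ ((8 ⊗ 0) ⊕ (8 ⊗ 3))) = -1

Expand innermost to outermost. Recall ⊕ takes the minimum of its arguments and ⊗ takes their sum. Working out the expression (((-1 ⊕ 10) ⊕ (9 ⊕ 8)) ⊕ ((8 ⊗ 0) ⊕ (8 ⊗ 3))) gives -1.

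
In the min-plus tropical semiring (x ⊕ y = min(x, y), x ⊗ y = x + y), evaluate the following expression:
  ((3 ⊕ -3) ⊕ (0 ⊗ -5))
((3 ⊕ -3) ⊕ (0 ⊗ -5)) = -5

Expand innermost to outermost. Recall ⊕ takes the minimum of its arguments and ⊗ takes their sum. Working out the expression ((3 ⊕ -3) ⊕ (0 ⊗ -5)) gives -5.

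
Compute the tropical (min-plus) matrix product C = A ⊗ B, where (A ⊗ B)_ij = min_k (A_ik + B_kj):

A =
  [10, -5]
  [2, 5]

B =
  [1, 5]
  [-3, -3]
A ⊗ B =
  [-8, -8]
  [2, 2]

Apply the min-plus product entry-by-entry:
  C[0][0] = min over k of (A[0][0] + B[0][0] = 10 + 1 = 11, A[0][1] + B[1][0] = -5 + -3 = -8) = -8 (attained at k = 1)
  C[0][1] = min over k of (A[0][0] + B[0][1] = 10 + 5 = 15, A[0][1] + B[1][1] = -5 + -3 = -8) = -8 (attained at k = 1)
  C[1][0] = min over k of (A[1][0] + B[0][0] = 2 + 1 = 3, A[1][1] + B[1][0] = 5 + -3 = 2) = 2 (attained at k = 1)
  C[1][1] = min over k of (A[1][0] + B[0][1] = 2 + 5 = 7, A[1][1] + B[1][1] = 5 + -3 = 2) = 2 (attained at k = 1)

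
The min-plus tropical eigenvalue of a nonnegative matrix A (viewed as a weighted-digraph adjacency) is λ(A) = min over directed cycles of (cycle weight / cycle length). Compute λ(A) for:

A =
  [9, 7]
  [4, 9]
λ(A) = 11/2

Enumerate directed cycles and compute their means (weight / length). Sample:
  cycle 0 → 0: weight = 9, length = 1, mean = 9/1 ≈ 9.000
  cycle 1 → 1: weight = 9, length = 1, mean = 9/1 ≈ 9.000
  cycle 0 → 1 → 0: weight = 11, length = 2, mean = 11/2 ≈ 5.500
  cycle 1 → 0 → 1: weight = 11, length = 2, mean = 11/2 ≈ 5.500
Minimum mean = 5.500, attained e.g. along the cycle 0 → 1 → 0 with weight 11 and length 2. So λ(A) = 11/2 = 11/2.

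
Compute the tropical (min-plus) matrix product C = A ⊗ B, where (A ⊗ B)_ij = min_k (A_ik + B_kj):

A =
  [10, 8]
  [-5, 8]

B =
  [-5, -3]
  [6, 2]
A ⊗ B =
  [5, 7]
  [-10, -8]

Apply the min-plus product entry-by-entry:
  C[0][0] = min over k of (A[0][0] + B[0][0] = 10 + -5 = 5, A[0][1] + B[1][0] = 8 + 6 = 14) = 5 (attained at k = 0)
  C[0][1] = min over k of (A[0][0] + B[0][1] = 10 + -3 = 7, A[0][1] + B[1][1] = 8 + 2 = 10) = 7 (attained at k = 0)
  C[1][0] = min over k of (A[1][0] + B[0][0] = -5 + -5 = -10, A[1][1] + B[1][0] = 8 + 6 = 14) = -10 (attained at k = 0)
  C[1][1] = min over k of (A[1][0] + B[0][1] = -5 + -3 = -8, A[1][1] + B[1][1] = 8 + 2 = 10) = -8 (attained at k = 0)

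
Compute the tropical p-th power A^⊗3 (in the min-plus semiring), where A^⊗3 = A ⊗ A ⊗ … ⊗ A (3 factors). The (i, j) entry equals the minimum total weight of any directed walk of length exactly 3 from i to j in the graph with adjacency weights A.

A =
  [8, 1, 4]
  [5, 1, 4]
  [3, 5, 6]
A^⊗3 =
  [7, 3, 6]
  [7, 3, 6]
  [9, 5, 8]

Each entry (A^⊗3)_ij equals the minimum over all length-3 walks i = v_0 → v_1 → … → v_3 = j of Σ_t A[v_t][v_{t+1}]. For example, for (i, j) = (0, 2) we minimise over 9 possible intermediate vertex sequences; the minimum is 6, attained along the walk 0 → 1 → 1 → 2.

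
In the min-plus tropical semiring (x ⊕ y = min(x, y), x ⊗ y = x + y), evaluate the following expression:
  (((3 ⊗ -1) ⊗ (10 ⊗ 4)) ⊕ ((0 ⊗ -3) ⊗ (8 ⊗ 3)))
(((3 ⊗ -1) ⊗ (10 ⊗ 4)) ⊕ ((0 ⊗ -3) ⊗ (8 ⊗ 3))) = 8

Expand innermost to outermost. Recall ⊕ takes the minimum of its arguments and ⊗ takes their sum. Working out the expression (((3 ⊗ -1) ⊗ (10 ⊗ 4)) ⊕ ((0 ⊗ -3) ⊗ (8 ⊗ 3))) gives 8.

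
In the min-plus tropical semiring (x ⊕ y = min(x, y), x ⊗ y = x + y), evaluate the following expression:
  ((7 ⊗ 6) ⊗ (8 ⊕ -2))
((7 ⊗ 6) ⊗ (8 ⊕ -2)) = 11

Expand innermost to outermost. Recall ⊕ takes the minimum of its arguments and ⊗ takes their sum. Working out the expression ((7 ⊗ 6) ⊗ (8 ⊕ -2)) gives 11.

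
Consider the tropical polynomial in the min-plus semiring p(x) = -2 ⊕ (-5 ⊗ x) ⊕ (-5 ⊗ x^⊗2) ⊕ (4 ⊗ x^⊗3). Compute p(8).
p(8) = -2

A tropical monomial a ⊗ x^⊗i evaluates to a + i · x. Evaluating each term at x = 8:
  Term 0 contributes -2 + 0 · 8 = -2
  Term 1 contributes -5 + 1 · 8 = 3
  Term 2 contributes -5 + 2 · 8 = 11
  Term 3 contributes 4 + 3 · 8 = 28
p(8) = ⊕ of these = min[-2, 3, 11, 28] = -2.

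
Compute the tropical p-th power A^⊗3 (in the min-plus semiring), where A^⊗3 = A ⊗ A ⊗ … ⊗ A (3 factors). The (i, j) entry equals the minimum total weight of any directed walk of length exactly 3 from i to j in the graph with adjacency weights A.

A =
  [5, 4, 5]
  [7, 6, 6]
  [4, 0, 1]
A^⊗3 =
  [10, 6, 7]
  [11, 7, 8]
  [6, 2, 3]

Each entry (A^⊗3)_ij equals the minimum over all length-3 walks i = v_0 → v_1 → … → v_3 = j of Σ_t A[v_t][v_{t+1}]. For example, for (i, j) = (0, 2) we minimise over 9 possible intermediate vertex sequences; the minimum is 7, attained along the walk 0 → 2 → 2 → 2.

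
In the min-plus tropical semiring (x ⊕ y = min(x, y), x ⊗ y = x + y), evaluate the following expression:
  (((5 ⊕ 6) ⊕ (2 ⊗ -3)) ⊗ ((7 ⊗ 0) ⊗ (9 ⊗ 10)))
(((5 ⊕ 6) ⊕ (2 ⊗ -3)) ⊗ ((7 ⊗ 0) ⊗ (9 ⊗ 10))) = 25

Expand innermost to outermost. Recall ⊕ takes the minimum of its arguments and ⊗ takes their sum. Working out the expression (((5 ⊕ 6) ⊕ (2 ⊗ -3)) ⊗ ((7 ⊗ 0) ⊗ (9 ⊗ 10))) gives 25.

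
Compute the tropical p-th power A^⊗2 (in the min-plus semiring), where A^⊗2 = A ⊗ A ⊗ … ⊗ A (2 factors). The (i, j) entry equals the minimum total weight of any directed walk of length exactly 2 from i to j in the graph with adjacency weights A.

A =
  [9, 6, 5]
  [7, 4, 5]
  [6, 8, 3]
A^⊗2 =
  [11, 10, 8]
  [11, 8, 8]
  [9, 11, 6]

Each entry (A^⊗2)_ij equals the minimum over all length-2 walks i = v_0 → v_1 → … → v_2 = j of Σ_t A[v_t][v_{t+1}]. For example, for (i, j) = (0, 2) we minimise over 3 possible intermediate vertex sequences; the minimum is 8, attained along the walk 0 → 2 → 2.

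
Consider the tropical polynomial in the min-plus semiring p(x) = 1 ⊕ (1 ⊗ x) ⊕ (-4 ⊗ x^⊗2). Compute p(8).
p(8) = 1

A tropical monomial a ⊗ x^⊗i evaluates to a + i · x. Evaluating each term at x = 8:
  Term 0 contributes 1 + 0 · 8 = 1
  Term 1 contributes 1 + 1 · 8 = 9
  Term 2 contributes -4 + 2 · 8 = 12
p(8) = ⊕ of these = min[1, 9, 12] = 1.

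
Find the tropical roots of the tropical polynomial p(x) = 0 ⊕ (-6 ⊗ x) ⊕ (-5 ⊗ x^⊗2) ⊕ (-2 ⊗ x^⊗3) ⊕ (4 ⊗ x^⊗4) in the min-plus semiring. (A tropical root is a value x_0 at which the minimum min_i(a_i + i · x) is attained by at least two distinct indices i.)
Roots: {-6, -3, -1, 6}

Each tropical root is a break point of the lower envelope of the lines y = a_i + i · x (there are 5 lines, with slopes 0, 1, ..., 4). Only the lines that attain the minimum somewhere contribute to roots; other lines are dominated. Here the surviving (envelope) indices are i = 4, i = 3, i = 2, i = 1, i = 0.
Intersections between consecutive envelope lines give the roots: for adjacent envelope indices i < j the intersection is x = (a_i − a_j) / (j − i). Reading off the sorted break points: {-6, -3, -1, 6}.
Verification: at each break x_0, at least two indices attain the minimum of min_i(a_i + i · x_0).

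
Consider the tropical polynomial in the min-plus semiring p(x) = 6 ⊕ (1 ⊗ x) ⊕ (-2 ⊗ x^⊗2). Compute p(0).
p(0) = -2

A tropical monomial a ⊗ x^⊗i evaluates to a + i · x. Evaluating each term at x = 0:
  Term 0 contributes 6 + 0 · 0 = 6
  Term 1 contributes 1 + 1 · 0 = 1
  Term 2 contributes -2 + 2 · 0 = -2
p(0) = ⊕ of these = min[6, 1, -2] = -2.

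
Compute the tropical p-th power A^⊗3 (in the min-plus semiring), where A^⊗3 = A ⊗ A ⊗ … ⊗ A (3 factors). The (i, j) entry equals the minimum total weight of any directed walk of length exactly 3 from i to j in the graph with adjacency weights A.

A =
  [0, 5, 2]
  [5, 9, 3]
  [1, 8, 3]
A^⊗3 =
  [0, 5, 2]
  [4, 9, 6]
  [1, 6, 3]

Each entry (A^⊗3)_ij equals the minimum over all length-3 walks i = v_0 → v_1 → … → v_3 = j of Σ_t A[v_t][v_{t+1}]. For example, for (i, j) = (0, 2) we minimise over 9 possible intermediate vertex sequences; the minimum is 2, attained along the walk 0 → 0 → 0 → 2.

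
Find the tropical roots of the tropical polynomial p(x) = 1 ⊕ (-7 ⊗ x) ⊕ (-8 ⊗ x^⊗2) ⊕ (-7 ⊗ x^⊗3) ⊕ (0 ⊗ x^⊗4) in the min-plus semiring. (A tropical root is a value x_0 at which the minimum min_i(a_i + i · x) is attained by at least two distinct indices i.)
Roots: {-7, -1, 1, 8}

Each tropical root is a break point of the lower envelope of the lines y = a_i + i · x (there are 5 lines, with slopes 0, 1, ..., 4). Only the lines that attain the minimum somewhere contribute to roots; other lines are dominated. Here the surviving (envelope) indices are i = 4, i = 3, i = 2, i = 1, i = 0.
Intersections between consecutive envelope lines give the roots: for adjacent envelope indices i < j the intersection is x = (a_i − a_j) / (j − i). Reading off the sorted break points: {-7, -1, 1, 8}.
Verification: at each break x_0, at least two indices attain the minimum of min_i(a_i + i · x_0).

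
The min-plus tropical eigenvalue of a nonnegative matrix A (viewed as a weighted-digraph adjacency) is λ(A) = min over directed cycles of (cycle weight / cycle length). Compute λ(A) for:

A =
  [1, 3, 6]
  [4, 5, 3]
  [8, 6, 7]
λ(A) = 1

Enumerate directed cycles and compute their means (weight / length). Sample:
  cycle 0 → 0: weight = 1, length = 1, mean = 1/1 ≈ 1.000
  cycle 1 → 1: weight = 5, length = 1, mean = 5/1 ≈ 5.000
  cycle 2 → 2: weight = 7, length = 1, mean = 7/1 ≈ 7.000
  cycle 0 → 1 → 0: weight = 7, length = 2, mean = 7/2 ≈ 3.500
  cycle 0 → 2 → 0: weight = 14, length = 2, mean = 14/2 ≈ 7.000
  cycle 1 → 0 → 1: weight = 7, length = 2, mean = 7/2 ≈ 3.500
Minimum mean = 1.000, attained e.g. along the cycle 0 → 0 with weight 1 and length 1. So λ(A) = 1/1 = 1.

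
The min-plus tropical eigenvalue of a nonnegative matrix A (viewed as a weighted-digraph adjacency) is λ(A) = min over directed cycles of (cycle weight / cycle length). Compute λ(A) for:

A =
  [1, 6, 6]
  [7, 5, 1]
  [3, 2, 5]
λ(A) = 1

Enumerate directed cycles and compute their means (weight / length). Sample:
  cycle 0 → 0: weight = 1, length = 1, mean = 1/1 ≈ 1.000
  cycle 1 → 1: weight = 5, length = 1, mean = 5/1 ≈ 5.000
  cycle 2 → 2: weight = 5, length = 1, mean = 5/1 ≈ 5.000
  cycle 0 → 1 → 0: weight = 13, length = 2, mean = 13/2 ≈ 6.500
  cycle 0 → 2 → 0: weight = 9, length = 2, mean = 9/2 ≈ 4.500
  cycle 1 → 0 → 1: weight = 13, length = 2, mean = 13/2 ≈ 6.500
Minimum mean = 1.000, attained e.g. along the cycle 0 → 0 with weight 1 and length 1. So λ(A) = 1/1 = 1.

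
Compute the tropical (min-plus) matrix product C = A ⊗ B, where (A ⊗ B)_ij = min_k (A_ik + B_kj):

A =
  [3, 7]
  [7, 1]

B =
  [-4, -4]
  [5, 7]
A ⊗ B =
  [-1, -1]
  [3, 3]

Apply the min-plus product entry-by-entry:
  C[0][0] = min over k of (A[0][0] + B[0][0] = 3 + -4 = -1, A[0][1] + B[1][0] = 7 + 5 = 12) = -1 (attained at k = 0)
  C[0][1] = min over k of (A[0][0] + B[0][1] = 3 + -4 = -1, A[0][1] + B[1][1] = 7 + 7 = 14) = -1 (attained at k = 0)
  C[1][0] = min over k of (A[1][0] + B[0][0] = 7 + -4 = 3, A[1][1] + B[1][0] = 1 + 5 = 6) = 3 (attained at k = 0)
  C[1][1] = min over k of (A[1][0] + B[0][1] = 7 + -4 = 3, A[1][1] + B[1][1] = 1 + 7 = 8) = 3 (attained at k = 0)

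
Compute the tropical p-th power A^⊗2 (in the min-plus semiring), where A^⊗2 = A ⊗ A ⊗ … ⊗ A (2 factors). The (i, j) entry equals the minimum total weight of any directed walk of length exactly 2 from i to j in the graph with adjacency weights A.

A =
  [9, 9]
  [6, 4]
A^⊗2 =
  [15, 13]
  [10, 8]

Each entry (A^⊗2)_ij equals the minimum over all length-2 walks i = v_0 → v_1 → … → v_2 = j of Σ_t A[v_t][v_{t+1}]. For example, for (i, j) = (0, 1) we minimise over 2 possible intermediate vertex sequences; the minimum is 13, attained along the walk 0 → 1 → 1.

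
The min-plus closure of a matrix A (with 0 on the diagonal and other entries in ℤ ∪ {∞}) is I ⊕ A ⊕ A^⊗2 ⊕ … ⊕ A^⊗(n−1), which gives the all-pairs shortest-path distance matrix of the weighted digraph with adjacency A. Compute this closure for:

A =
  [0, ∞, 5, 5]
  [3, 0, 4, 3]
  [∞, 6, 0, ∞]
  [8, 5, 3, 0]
Closure =
  [0, 10, 5, 5]
  [3, 0, 4, 3]
  [9, 6, 0, 9]
  [8, 5, 3, 0]

This is the Floyd-Warshall all-pairs shortest-path computation. For each intermediate vertex k = 0, 1, …, 3, update dist[i][j] ← min(dist[i][j], dist[i][k] + dist[k][j]). The final matrix gives, for each (i, j), the minimum total weight of any directed path from i to j (possibly empty when i = j).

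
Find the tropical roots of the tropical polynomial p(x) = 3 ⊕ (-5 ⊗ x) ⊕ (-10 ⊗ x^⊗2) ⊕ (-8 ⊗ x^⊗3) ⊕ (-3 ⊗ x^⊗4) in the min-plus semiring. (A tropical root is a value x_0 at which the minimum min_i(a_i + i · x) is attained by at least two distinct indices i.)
Roots: {-5, -2, 5, 8}

Each tropical root is a break point of the lower envelope of the lines y = a_i + i · x (there are 5 lines, with slopes 0, 1, ..., 4). Only the lines that attain the minimum somewhere contribute to roots; other lines are dominated. Here the surviving (envelope) indices are i = 4, i = 3, i = 2, i = 1, i = 0.
Intersections between consecutive envelope lines give the roots: for adjacent envelope indices i < j the intersection is x = (a_i − a_j) / (j − i). Reading off the sorted break points: {-5, -2, 5, 8}.
Verification: at each break x_0, at least two indices attain the minimum of min_i(a_i + i · x_0).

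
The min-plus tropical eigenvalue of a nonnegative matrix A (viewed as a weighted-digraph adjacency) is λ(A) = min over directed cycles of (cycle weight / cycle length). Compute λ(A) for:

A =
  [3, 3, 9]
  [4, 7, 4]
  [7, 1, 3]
λ(A) = 5/2

Enumerate directed cycles and compute their means (weight / length). Sample:
  cycle 0 → 0: weight = 3, length = 1, mean = 3/1 ≈ 3.000
  cycle 1 → 1: weight = 7, length = 1, mean = 7/1 ≈ 7.000
  cycle 2 → 2: weight = 3, length = 1, mean = 3/1 ≈ 3.000
  cycle 0 → 1 → 0: weight = 7, length = 2, mean = 7/2 ≈ 3.500
  cycle 0 → 2 → 0: weight = 16, length = 2, mean = 16/2 ≈ 8.000
  cycle 1 → 0 → 1: weight = 7, length = 2, mean = 7/2 ≈ 3.500
Minimum mean = 2.500, attained e.g. along the cycle 1 → 2 → 1 with weight 5 and length 2. So λ(A) = 5/2 = 5/2.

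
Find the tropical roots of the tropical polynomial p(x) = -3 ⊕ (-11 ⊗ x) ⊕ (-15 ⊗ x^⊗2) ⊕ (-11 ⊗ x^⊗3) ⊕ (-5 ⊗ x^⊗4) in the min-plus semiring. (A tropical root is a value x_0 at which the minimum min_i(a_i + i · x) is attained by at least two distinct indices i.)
Roots: {-6, -4, 4, 8}

Each tropical root is a break point of the lower envelope of the lines y = a_i + i · x (there are 5 lines, with slopes 0, 1, ..., 4). Only the lines that attain the minimum somewhere contribute to roots; other lines are dominated. Here the surviving (envelope) indices are i = 4, i = 3, i = 2, i = 1, i = 0.
Intersections between consecutive envelope lines give the roots: for adjacent envelope indices i < j the intersection is x = (a_i − a_j) / (j − i). Reading off the sorted break points: {-6, -4, 4, 8}.
Verification: at each break x_0, at least two indices attain the minimum of min_i(a_i + i · x_0).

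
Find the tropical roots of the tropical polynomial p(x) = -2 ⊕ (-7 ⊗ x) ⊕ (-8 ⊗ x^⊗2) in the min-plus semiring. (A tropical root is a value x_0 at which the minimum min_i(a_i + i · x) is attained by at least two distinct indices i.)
Roots: {1, 5}

Each tropical root is a break point of the lower envelope of the lines y = a_i + i · x (there are 3 lines, with slopes 0, 1, ..., 2). Only the lines that attain the minimum somewhere contribute to roots; other lines are dominated. Here the surviving (envelope) indices are i = 2, i = 1, i = 0.
Intersections between consecutive envelope lines give the roots: for adjacent envelope indices i < j the intersection is x = (a_i − a_j) / (j − i). Reading off the sorted break points: {1, 5}.
Verification: at each break x_0, at least two indices attain the minimum of min_i(a_i + i · x_0).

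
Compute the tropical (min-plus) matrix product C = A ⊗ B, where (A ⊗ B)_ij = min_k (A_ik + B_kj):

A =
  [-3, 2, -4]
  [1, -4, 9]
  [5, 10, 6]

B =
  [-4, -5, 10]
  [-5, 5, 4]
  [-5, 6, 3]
A ⊗ B =
  [-9, -8, -1]
  [-9, -4, 0]
  [1, 0, 9]

Apply the min-plus product entry-by-entry:
  C[0][0] = min over k of (A[0][0] + B[0][0] = -3 + -4 = -7, A[0][1] + B[1][0] = 2 + -5 = -3, A[0][2] + B[2][0] = -4 + -5 = -9) = -9 (attained at k = 2)
  C[0][1] = min over k of (A[0][0] + B[0][1] = -3 + -5 = -8, A[0][1] + B[1][1] = 2 + 5 = 7, A[0][2] + B[2][1] = -4 + 6 = 2) = -8 (attained at k = 0)
  C[0][2] = min over k of (A[0][0] + B[0][2] = -3 + 10 = 7, A[0][1] + B[1][2] = 2 + 4 = 6, A[0][2] + B[2][2] = -4 + 3 = -1) = -1 (attained at k = 2)
  C[1][0] = min over k of (A[1][0] + B[0][0] = 1 + -4 = -3, A[1][1] + B[1][0] = -4 + -5 = -9, A[1][2] + B[2][0] = 9 + -5 = 4) = -9 (attained at k = 1)
  C[1][1] = min over k of (A[1][0] + B[0][1] = 1 + -5 = -4, A[1][1] + B[1][1] = -4 + 5 = 1, A[1][2] + B[2][1] = 9 + 6 = 15) = -4 (attained at k = 0)
  C[1][2] = min over k of (A[1][0] + B[0][2] = 1 + 10 = 11, A[1][1] + B[1][2] = -4 + 4 = 0, A[1][2] + B[2][2] = 9 + 3 = 12) = 0 (attained at k = 1)
  C[2][0] = min over k of (A[2][0] + B[0][0] = 5 + -4 = 1, A[2][1] + B[1][0] = 10 + -5 = 5, A[2][2] + B[2][0] = 6 + -5 = 1) = 1 (attained at k = 0)
  C[2][1] = min over k of (A[2][0] + B[0][1] = 5 + -5 = 0, A[2][1] + B[1][1] = 10 + 5 = 15, A[2][2] + B[2][1] = 6 + 6 = 12) = 0 (attained at k = 0)
  C[2][2] = min over k of (A[2][0] + B[0][2] = 5 + 10 = 15, A[2][1] + B[1][2] = 10 + 4 = 14, A[2][2] + B[2][2] = 6 + 3 = 9) = 9 (attained at k = 2)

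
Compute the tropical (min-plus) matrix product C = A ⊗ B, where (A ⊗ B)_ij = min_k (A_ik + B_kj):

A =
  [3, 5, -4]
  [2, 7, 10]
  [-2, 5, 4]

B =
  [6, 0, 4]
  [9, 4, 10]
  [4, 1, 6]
A ⊗ B =
  [0, -3, 2]
  [8, 2, 6]
  [4, -2, 2]

Apply the min-plus product entry-by-entry:
  C[0][0] = min over k of (A[0][0] + B[0][0] = 3 + 6 = 9, A[0][1] + B[1][0] = 5 + 9 = 14, A[0][2] + B[2][0] = -4 + 4 = 0) = 0 (attained at k = 2)
  C[0][1] = min over k of (A[0][0] + B[0][1] = 3 + 0 = 3, A[0][1] + B[1][1] = 5 + 4 = 9, A[0][2] + B[2][1] = -4 + 1 = -3) = -3 (attained at k = 2)
  C[0][2] = min over k of (A[0][0] + B[0][2] = 3 + 4 = 7, A[0][1] + B[1][2] = 5 + 10 = 15, A[0][2] + B[2][2] = -4 + 6 = 2) = 2 (attained at k = 2)
  C[1][0] = min over k of (A[1][0] + B[0][0] = 2 + 6 = 8, A[1][1] + B[1][0] = 7 + 9 = 16, A[1][2] + B[2][0] = 10 + 4 = 14) = 8 (attained at k = 0)
  C[1][1] = min over k of (A[1][0] + B[0][1] = 2 + 0 = 2, A[1][1] + B[1][1] = 7 + 4 = 11, A[1][2] + B[2][1] = 10 + 1 = 11) = 2 (attained at k = 0)
  C[1][2] = min over k of (A[1][0] + B[0][2] = 2 + 4 = 6, A[1][1] + B[1][2] = 7 + 10 = 17, A[1][2] + B[2][2] = 10 + 6 = 16) = 6 (attained at k = 0)
  C[2][0] = min over k of (A[2][0] + B[0][0] = -2 + 6 = 4, A[2][1] + B[1][0] = 5 + 9 = 14, A[2][2] + B[2][0] = 4 + 4 = 8) = 4 (attained at k = 0)
  C[2][1] = min over k of (A[2][0] + B[0][1] = -2 + 0 = -2, A[2][1] + B[1][1] = 5 + 4 = 9, A[2][2] + B[2][1] = 4 + 1 = 5) = -2 (attained at k = 0)
  C[2][2] = min over k of (A[2][0] + B[0][2] = -2 + 4 = 2, A[2][1] + B[1][2] = 5 + 10 = 15, A[2][2] + B[2][2] = 4 + 6 = 10) = 2 (attained at k = 0)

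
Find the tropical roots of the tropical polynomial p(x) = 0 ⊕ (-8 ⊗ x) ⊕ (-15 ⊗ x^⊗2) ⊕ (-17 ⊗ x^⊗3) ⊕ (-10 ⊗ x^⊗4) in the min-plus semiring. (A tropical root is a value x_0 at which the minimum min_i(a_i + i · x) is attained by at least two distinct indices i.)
Roots: {-7, 2, 7, 8}

Each tropical root is a break point of the lower envelope of the lines y = a_i + i · x (there are 5 lines, with slopes 0, 1, ..., 4). Only the lines that attain the minimum somewhere contribute to roots; other lines are dominated. Here the surviving (envelope) indices are i = 4, i = 3, i = 2, i = 1, i = 0.
Intersections between consecutive envelope lines give the roots: for adjacent envelope indices i < j the intersection is x = (a_i − a_j) / (j − i). Reading off the sorted break points: {-7, 2, 7, 8}.
Verification: at each break x_0, at least two indices attain the minimum of min_i(a_i + i · x_0).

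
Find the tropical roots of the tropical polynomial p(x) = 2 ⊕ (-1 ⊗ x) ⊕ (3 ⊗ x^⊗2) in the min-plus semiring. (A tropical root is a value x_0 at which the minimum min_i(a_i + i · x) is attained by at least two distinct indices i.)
Roots: {-4, 3}

Each tropical root is a break point of the lower envelope of the lines y = a_i + i · x (there are 3 lines, with slopes 0, 1, ..., 2). Only the lines that attain the minimum somewhere contribute to roots; other lines are dominated. Here the surviving (envelope) indices are i = 2, i = 1, i = 0.
Intersections between consecutive envelope lines give the roots: for adjacent envelope indices i < j the intersection is x = (a_i − a_j) / (j − i). Reading off the sorted break points: {-4, 3}.
Verification: at each break x_0, at least two indices attain the minimum of min_i(a_i + i · x_0).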